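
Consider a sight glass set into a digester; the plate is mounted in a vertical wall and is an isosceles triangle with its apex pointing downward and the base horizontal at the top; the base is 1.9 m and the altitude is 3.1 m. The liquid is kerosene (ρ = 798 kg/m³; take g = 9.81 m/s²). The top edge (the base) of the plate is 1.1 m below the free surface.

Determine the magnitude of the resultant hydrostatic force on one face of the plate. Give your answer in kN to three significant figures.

γ = ρg = 798 × 9.81 / 1000 = 7.82838 kN/m³.
With the apex down, the centroid sits h/3 = 3.1/3 = 1.03333 m below the base (the top edge), so the centroid depth is h_c = 1.1 + 1.03333 = 2.13333 m.
A = ½ × 1.9 × 3.1 = 2.945 m².
Resultant F = γ·h_c·A = 7.82838 × 2.13333 × 2.945 = 49.183 kN.

F ≈ 49.2 kN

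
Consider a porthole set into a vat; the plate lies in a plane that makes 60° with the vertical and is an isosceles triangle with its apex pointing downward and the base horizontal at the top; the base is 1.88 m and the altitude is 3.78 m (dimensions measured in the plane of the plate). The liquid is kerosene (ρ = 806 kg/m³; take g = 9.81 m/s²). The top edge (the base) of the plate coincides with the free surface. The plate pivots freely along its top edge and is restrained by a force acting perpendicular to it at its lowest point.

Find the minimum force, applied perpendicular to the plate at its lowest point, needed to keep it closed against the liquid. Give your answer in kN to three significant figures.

γ = ρg = 806 × 9.81 / 1000 = 7.90686 kN/m³.
The plate makes 60° with the vertical, i.e. θ = 90° − 60° = 30° to the horizontal. Measuring y along the incline from the free-surface line, vertical depth h = y·sinθ with sinθ = 0.500000.
With the apex down, the centroid sits h/3 = 3.78/3 = 1.26 m below the base (the top edge), so y_c = 1.26 m and h_c = 1.26 × 0.500000 = 0.63 m.
A = ½ × 1.88 × 3.78 = 3.5532 m².
Resultant F = γ·h_c·A = 7.90686 × 0.63 × 3.5532 = 17.6996 kN.
I_c = b·h³/36 = 1.88 × 3.78³/36 = 2.82053 m⁴.
Centre of pressure: y_p = y_c + I_c/(y_c·A) = 1.26 + 2.82053/(1.26 × 3.5532) = 1.26 + 0.63 = 1.89 m along the plane.
The resultant acts 1.26 + 0.63 = 1.89 m (along the plate) below the hinge at the top edge, so the moment about the hinge is M = F × 1.89 = 17.6996 × 1.89 = 33.4522 kN·m.
A normal force at the bottom, 3.78 m from the hinge, must supply this moment: P = 33.4522/3.78 = 8.84979 kN.

P ≈ 8.85 kN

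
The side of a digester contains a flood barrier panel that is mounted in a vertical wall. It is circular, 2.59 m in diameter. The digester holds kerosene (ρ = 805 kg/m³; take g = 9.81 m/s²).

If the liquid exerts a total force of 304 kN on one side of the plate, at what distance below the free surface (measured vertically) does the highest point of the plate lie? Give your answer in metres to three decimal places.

γ = ρg = 805 × 9.81 / 1000 = 7.89705 kN/m³.
A = π(1.295)² = 5.26853 m².
From F = γ·h_c·A, the centroid depth is h_c = 304/(7.89705 × 5.26853) = 7.30667 m.
The centroid is at the centre, 1.295 m below the top of the plate, so the highest point sits at h_top = 7.30667 − 1.295 = 6.01167 m below the surface.

d_top ≈ 6.012 m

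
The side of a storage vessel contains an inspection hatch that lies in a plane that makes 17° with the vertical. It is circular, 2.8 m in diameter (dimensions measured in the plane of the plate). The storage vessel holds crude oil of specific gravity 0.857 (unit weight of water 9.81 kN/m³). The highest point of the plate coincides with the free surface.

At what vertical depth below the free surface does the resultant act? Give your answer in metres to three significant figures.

γ = 0.857 × 9.81 = 8.40717 kN/m³.
The plate makes 17° with the vertical, i.e. θ = 90° − 17° = 73° to the horizontal. Measuring y along the incline from the free-surface line, vertical depth h = y·sinθ with sinθ = 0.956305.
The centroid is at the centre, 1.4 m below the top of the plate, so y_c = 1.4 m and h_c = 1.4 × 0.956305 = 1.33883 m.
A = π(1.4)² = 6.15752 m².
Resultant F = γ·h_c·A = 8.40717 × 1.33883 × 6.15752 = 69.3076 kN.
I_c = πr⁴/4 = π × 1.4⁴/4 = 3.01719 m⁴.
Centre of pressure: y_p = y_c + I_c/(y_c·A) = 1.4 + 3.01719/(1.4 × 6.15752) = 1.4 + 0.350001 = 1.75 m along the plane.
Vertically, h_p = y_p·sinθ = 1.75 × 0.956305 = 1.67353 m.

h_p = 1.67 m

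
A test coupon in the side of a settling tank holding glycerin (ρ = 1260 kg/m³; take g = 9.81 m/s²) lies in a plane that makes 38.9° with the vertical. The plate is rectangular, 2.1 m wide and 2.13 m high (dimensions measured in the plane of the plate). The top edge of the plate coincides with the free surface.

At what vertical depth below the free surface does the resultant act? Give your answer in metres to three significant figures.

γ = ρg = 1260 × 9.81 / 1000 = 12.3606 kN/m³.
The plate makes 38.9° with the vertical, i.e. θ = 90° − 38.9° = 51.1° to the horizontal. Measuring y along the incline from the free-surface line, vertical depth h = y·sinθ with sinθ = 0.778243.
The centroid lies 2.13/2 = 1.065 m below the top edge, so y_c = 1.065 m and h_c = 1.065 × 0.778243 = 0.828829 m.
A = 2.1 × 2.13 = 4.473 m².
Resultant F = γ·h_c·A = 12.3606 × 0.828829 × 4.473 = 45.8251 kN.
I_c = b·h³/12 = 2.1 × 2.13³/12 = 1.69113 m⁴.
Centre of pressure: y_p = y_c + I_c/(y_c·A) = 1.065 + 1.69113/(1.065 × 4.473) = 1.065 + 0.355 = 1.42 m along the plane.
Vertically, h_p = y_p·sinθ = 1.42 × 0.778243 = 1.10511 m.

h_p = 1.11 m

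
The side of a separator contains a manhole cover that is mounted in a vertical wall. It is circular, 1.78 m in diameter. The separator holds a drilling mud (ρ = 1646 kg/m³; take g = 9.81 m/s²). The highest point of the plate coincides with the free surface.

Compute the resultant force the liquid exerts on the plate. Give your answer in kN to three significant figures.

γ = ρg = 1646 × 9.81 / 1000 = 16.14726 kN/m³.
The centroid is at the centre, 0.89 m below the top of the plate, so the centroid depth is h_c = 0.89 m.
A = π(0.89)² = 2.48846 m².
Resultant F = γ·h_c·A = 16.14726 × 0.89 × 2.48846 = 35.7618 kN.

F ≈ 35.8 kN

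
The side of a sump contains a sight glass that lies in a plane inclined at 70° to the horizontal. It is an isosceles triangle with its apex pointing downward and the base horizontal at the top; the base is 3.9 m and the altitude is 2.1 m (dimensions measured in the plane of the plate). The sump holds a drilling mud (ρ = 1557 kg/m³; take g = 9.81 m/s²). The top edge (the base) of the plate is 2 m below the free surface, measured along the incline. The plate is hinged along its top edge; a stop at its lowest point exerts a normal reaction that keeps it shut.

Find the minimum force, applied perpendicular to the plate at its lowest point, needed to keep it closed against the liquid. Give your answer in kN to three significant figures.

P ≈ 59.8 kN

γ = ρg = 1557 × 9.81 / 1000 = 15.27417 kN/m³.
Let θ = 70° be the plate's angle to the horizontal; measure y along the incline from where the plane meets the free surface. Vertical depth h = y·sinθ with sinθ = 0.939693.
With the apex down, the centroid sits h/3 = 2.1/3 = 0.7 m below the base (the top edge), so y_c = 2 + 0.7 = 2.7 m and h_c = 2.7 × 0.939693 = 2.53717 m.
A = ½ × 3.9 × 2.1 = 4.095 m².
Resultant F = γ·h_c·A = 15.27417 × 2.53717 × 4.095 = 158.694 kN.
I_c = b·h³/36 = 3.9 × 2.1³/36 = 1.00328 m⁴.
Centre of pressure: y_p = y_c + I_c/(y_c·A) = 2.7 + 1.00328/(2.7 × 4.095) = 2.7 + 0.0907412 = 2.79074 m along the plane.
The resultant acts 0.7 + 0.0907412 = 0.790741 m (along the plate) below the hinge at the top edge, so the moment about the hinge is M = F × 0.790741 = 158.694 × 0.790741 = 125.486 kN·m.
A normal force at the bottom, 2.1 m from the hinge, must supply this moment: P = 125.486/2.1 = 59.7552 kN.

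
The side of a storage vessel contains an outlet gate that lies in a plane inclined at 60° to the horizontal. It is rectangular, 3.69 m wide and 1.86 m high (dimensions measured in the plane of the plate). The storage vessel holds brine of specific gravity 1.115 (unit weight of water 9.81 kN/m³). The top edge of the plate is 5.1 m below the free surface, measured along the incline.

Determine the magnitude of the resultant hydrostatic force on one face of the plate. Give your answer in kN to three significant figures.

F ≈ 392 kN

γ = 1.115 × 9.81 = 10.93815 kN/m³.
Let θ = 60° be the plate's angle to the horizontal; measure y along the incline from where the plane meets the free surface. Vertical depth h = y·sinθ with sinθ = 0.866025.
The centroid lies 1.86/2 = 0.93 m below the top edge, so y_c = 5.1 + 0.93 = 6.03 m and h_c = 6.03 × 0.866025 = 5.22213 m.
A = 3.69 × 1.86 = 6.8634 m².
Resultant F = γ·h_c·A = 10.93815 × 5.22213 × 6.8634 = 392.04 kN.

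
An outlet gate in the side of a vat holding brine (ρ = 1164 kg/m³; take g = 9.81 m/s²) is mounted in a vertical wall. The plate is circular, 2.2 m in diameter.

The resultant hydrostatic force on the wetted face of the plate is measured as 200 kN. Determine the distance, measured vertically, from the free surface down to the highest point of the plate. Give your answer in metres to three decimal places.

γ = ρg = 1164 × 9.81 / 1000 = 11.41884 kN/m³.
A = π(1.1)² = 3.80133 m².
From F = γ·h_c·A, the centroid depth is h_c = 200/(11.41884 × 3.80133) = 4.60758 m.
The centroid is at the centre, 1.1 m below the top of the plate, so the highest point sits at h_top = 4.60758 − 1.1 = 3.50758 m below the surface.

d_top ≈ 3.508 m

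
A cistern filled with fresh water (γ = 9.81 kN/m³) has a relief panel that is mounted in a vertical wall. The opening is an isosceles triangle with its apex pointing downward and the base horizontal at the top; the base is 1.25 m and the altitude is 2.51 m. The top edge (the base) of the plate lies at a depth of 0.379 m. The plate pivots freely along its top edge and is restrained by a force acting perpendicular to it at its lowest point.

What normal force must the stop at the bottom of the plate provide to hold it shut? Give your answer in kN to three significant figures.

P ≈ 8.38 kN

γ = 9.81 kN/m³.
With the apex down, the centroid sits h/3 = 2.51/3 = 0.836667 m below the base (the top edge), so the centroid depth is h_c = 0.379 + 0.836667 = 1.21567 m.
A = ½ × 1.25 × 2.51 = 1.56875 m².
Resultant F = γ·h_c·A = 9.81 × 1.21567 × 1.56875 = 18.7085 kN.
I_c = b·h³/36 = 1.25 × 2.51³/36 = 0.549071 m⁴.
Centre of pressure: y_p = y_c + I_c/(y_c·A) = 1.21567 + 0.549071/(1.21567 × 1.56875) = 1.21567 + 0.287912 = 1.50358 m along the plane.
The resultant acts 0.836667 + 0.287912 = 1.12458 m (along the plate) below the hinge at the top edge, so the moment about the hinge is M = F × 1.12458 = 18.7085 × 1.12458 = 21.0392 kN·m.
A normal force at the bottom, 2.51 m from the hinge, must supply this moment: P = 21.0392/2.51 = 8.38215 kN.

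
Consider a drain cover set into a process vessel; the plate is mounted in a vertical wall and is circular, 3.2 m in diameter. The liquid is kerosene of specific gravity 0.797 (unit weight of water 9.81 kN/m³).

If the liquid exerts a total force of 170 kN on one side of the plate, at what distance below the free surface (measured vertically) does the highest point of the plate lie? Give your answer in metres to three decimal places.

γ = 0.797 × 9.81 = 7.81857 kN/m³.
A = π(1.6)² = 8.04248 m².
From F = γ·h_c·A, the centroid depth is h_c = 170/(7.81857 × 8.04248) = 2.70353 m.
The centroid is at the centre, 1.6 m below the top of the plate, so the highest point sits at h_top = 2.70353 − 1.6 = 1.10353 m below the surface.

d_top ≈ 1.104 m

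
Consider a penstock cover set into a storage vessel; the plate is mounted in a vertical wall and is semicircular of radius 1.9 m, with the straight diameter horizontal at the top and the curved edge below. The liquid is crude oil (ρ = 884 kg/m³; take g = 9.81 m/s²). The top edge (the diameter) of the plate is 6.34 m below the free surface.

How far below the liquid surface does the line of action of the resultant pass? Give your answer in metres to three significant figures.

h_p = 7.18 m

γ = ρg = 884 × 9.81 / 1000 = 8.67204 kN/m³.
The centroid of a semicircle lies 4r/(3π) = 0.806385 m from the diameter, here below the top edge, so the centroid depth is h_c = 6.34 + 0.806385 = 7.14638 m.
A = πr²/2 = π × 1.9²/2 = 5.67057 m².
Resultant F = γ·h_c·A = 8.67204 × 7.14638 × 5.67057 = 351.426 kN.
I_c = (π/8 − 8/(9π))·r⁴ = 0.109757 × 1.9⁴ = 1.43036 m⁴.
Centre of pressure: y_p = y_c + I_c/(y_c·A) = 7.14638 + 1.43036/(7.14638 × 5.67057) = 7.14638 + 0.0352966 = 7.18168 m along the plane.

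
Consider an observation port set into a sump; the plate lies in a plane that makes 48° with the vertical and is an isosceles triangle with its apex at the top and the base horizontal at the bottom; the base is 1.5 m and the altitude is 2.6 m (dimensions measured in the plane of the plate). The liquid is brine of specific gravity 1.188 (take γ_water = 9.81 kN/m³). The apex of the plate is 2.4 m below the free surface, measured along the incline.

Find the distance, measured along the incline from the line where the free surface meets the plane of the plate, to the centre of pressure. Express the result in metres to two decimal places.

γ = 1.188 × 9.81 = 11.65428 kN/m³.
The plate makes 48° with the vertical, i.e. θ = 90° − 48° = 42° to the horizontal. Measuring y along the incline from the free-surface line, vertical depth h = y·sinθ with sinθ = 0.669131.
With the apex up, the centroid sits 2h/3 = 2 × 2.6/3 = 1.73333 m below the apex, so y_c = 2.4 + 1.73333 = 4.13333 m and h_c = 4.13333 × 0.669131 = 2.76574 m.
A = ½ × 1.5 × 2.6 = 1.95 m².
Resultant F = γ·h_c·A = 11.65428 × 2.76574 × 1.95 = 62.8538 kN.
I_c = b·h³/36 = 1.5 × 2.6³/36 = 0.732333 m⁴.
Centre of pressure: y_p = y_c + I_c/(y_c·A) = 4.13333 + 0.732333/(4.13333 × 1.95) = 4.13333 + 0.0908602 = 4.22419 m along the plane.

y_p = 4.22 m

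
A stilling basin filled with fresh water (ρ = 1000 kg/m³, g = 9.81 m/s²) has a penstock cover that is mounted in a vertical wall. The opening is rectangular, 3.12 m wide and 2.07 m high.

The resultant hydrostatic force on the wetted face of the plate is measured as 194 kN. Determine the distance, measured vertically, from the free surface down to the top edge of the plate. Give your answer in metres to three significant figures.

γ = ρg = 1000 × 9.81 = 9810 N/m³ = 9.81 kN/m³.
A = 3.12 × 2.07 = 6.4584 m².
From F = γ·h_c·A, the centroid depth is h_c = 194/(9.81 × 6.4584) = 3.06202 m.
The centroid lies 2.07/2 = 1.035 m below the top edge, so the top edge sits at h_top = 3.06202 − 1.035 = 2.02702 m below the surface.

d_top ≈ 2.03 m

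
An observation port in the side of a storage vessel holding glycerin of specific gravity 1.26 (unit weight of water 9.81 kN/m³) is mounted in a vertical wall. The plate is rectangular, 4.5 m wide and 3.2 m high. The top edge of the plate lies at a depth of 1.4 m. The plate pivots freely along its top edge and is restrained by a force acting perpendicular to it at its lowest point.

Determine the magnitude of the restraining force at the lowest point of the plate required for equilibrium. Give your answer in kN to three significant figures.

γ = 1.26 × 9.81 = 12.3606 kN/m³.
The centroid lies 3.2/2 = 1.6 m below the top edge, so the centroid depth is h_c = 1.4 + 1.6 = 3 m.
A = 4.5 × 3.2 = 14.4 m².
Resultant F = γ·h_c·A = 12.3606 × 3 × 14.4 = 533.978 kN.
I_c = b·h³/12 = 4.5 × 3.2³/12 = 12.288 m⁴.
Centre of pressure: y_p = y_c + I_c/(y_c·A) = 3 + 12.288/(3 × 14.4) = 3 + 0.284444 = 3.28444 m along the plane.
The resultant acts 1.6 + 0.284444 = 1.88444 m (along the plate) below the hinge at the top edge, so the moment about the hinge is M = F × 1.88444 = 533.978 × 1.88444 = 1006.25 kN·m.
A normal force at the bottom, 3.2 m from the hinge, must supply this moment: P = 1006.25/3.2 = 314.453 kN.

P ≈ 314 kN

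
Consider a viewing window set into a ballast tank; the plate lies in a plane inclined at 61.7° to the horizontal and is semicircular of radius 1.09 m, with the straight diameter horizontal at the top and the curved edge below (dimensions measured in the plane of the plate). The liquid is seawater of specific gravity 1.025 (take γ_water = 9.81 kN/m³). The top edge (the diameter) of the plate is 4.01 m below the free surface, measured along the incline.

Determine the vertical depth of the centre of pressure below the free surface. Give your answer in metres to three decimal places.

γ = 1.025 × 9.81 = 10.05525 kN/m³.
Let θ = 61.7° be the plate's angle to the horizontal; measure y along the incline from where the plane meets the free surface. Vertical depth h = y·sinθ with sinθ = 0.880477.
The centroid of a semicircle lies 4r/(3π) = 0.46261 m from the diameter, here below the top edge, so y_c = 4.01 + 0.46261 = 4.47261 m and h_c = 4.47261 × 0.880477 = 3.93803 m.
A = πr²/2 = π × 1.09²/2 = 1.86626 m².
Resultant F = γ·h_c·A = 10.05525 × 3.93803 × 1.86626 = 73.8999 kN.
I_c = (π/8 − 8/(9π))·r⁴ = 0.109757 × 1.09⁴ = 0.154931 m⁴.
Centre of pressure: y_p = y_c + I_c/(y_c·A) = 4.47261 + 0.154931/(4.47261 × 1.86626) = 4.47261 + 0.0185612 = 4.49117 m along the plane.
Vertically, h_p = y_p·sinθ = 4.49117 × 0.880477 = 3.95437 m.

h_p = 3.954 m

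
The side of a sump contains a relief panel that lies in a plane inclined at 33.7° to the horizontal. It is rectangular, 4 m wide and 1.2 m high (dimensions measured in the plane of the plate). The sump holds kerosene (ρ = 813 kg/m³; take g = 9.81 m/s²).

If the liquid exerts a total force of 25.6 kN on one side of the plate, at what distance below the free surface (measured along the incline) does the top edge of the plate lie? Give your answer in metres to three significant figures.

γ = ρg = 813 × 9.81 / 1000 = 7.97553 kN/m³.
A = 4 × 1.2 = 4.8 m².
From F = γ·h_c·A, the centroid depth is h_c = 25.6/(7.97553 × 4.8) = 0.668712 m.
Let θ = 33.7° be the plate's angle to the horizontal; measure y along the incline from where the plane meets the free surface. Vertical depth h = y·sinθ with sinθ = 0.554844.
Along the incline, y_c = h_c/sinθ = 0.668712/0.554844 = 1.20523 m.
The centroid lies 1.2/2 = 0.6 m below the top edge, so the top edge sits at y_top = 1.20523 − 0.6 = 0.60523 m along the incline.

y_top ≈ 0.605 m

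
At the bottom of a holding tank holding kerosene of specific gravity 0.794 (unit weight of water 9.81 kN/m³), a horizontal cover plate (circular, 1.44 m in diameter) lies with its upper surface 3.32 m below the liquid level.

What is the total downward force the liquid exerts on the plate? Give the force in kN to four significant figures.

F ≈ 42.12 kN

γ = 0.794 × 9.81 = 7.78914 kN/m³.
The plate is horizontal, so pressure is uniform at p = γ·h = 7.78914 × 3.32 = 25.8599 kN/m².
A = π(0.72)² = 1.6286 m².
F = p·A = 25.8599 × 1.6286 = 42.1154 kN.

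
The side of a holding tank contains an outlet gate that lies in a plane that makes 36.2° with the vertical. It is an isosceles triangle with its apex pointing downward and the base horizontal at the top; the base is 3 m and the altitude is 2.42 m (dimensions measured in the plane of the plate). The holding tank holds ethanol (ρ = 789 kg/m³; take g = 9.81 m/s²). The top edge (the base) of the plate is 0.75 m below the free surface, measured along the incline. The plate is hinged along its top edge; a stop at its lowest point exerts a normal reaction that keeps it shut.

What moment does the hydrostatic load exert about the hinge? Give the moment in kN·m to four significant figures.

γ = ρg = 789 × 9.81 / 1000 = 7.74009 kN/m³.
The plate makes 36.2° with the vertical, i.e. θ = 90° − 36.2° = 53.8° to the horizontal. Measuring y along the incline from the free-surface line, vertical depth h = y·sinθ with sinθ = 0.806960.
With the apex down, the centroid sits h/3 = 2.42/3 = 0.806667 m below the base (the top edge), so y_c = 0.75 + 0.806667 = 1.55667 m and h_c = 1.55667 × 0.806960 = 1.25617 m.
A = ½ × 3 × 2.42 = 3.63 m².
Resultant F = γ·h_c·A = 7.74009 × 1.25617 × 3.63 = 35.294 kN.
I_c = b·h³/36 = 3 × 2.42³/36 = 1.18104 m⁴.
Centre of pressure: y_p = y_c + I_c/(y_c·A) = 1.55667 + 1.18104/(1.55667 × 3.63) = 1.55667 + 0.209007 = 1.76568 m along the plane.
The resultant acts 0.806667 + 0.209007 = 1.01567 m (along the plate) below the hinge at the top edge, so the moment about the hinge is M = F × 1.01567 = 35.294 × 1.01567 = 35.8471 kN·m.

M ≈ 35.85 kN·m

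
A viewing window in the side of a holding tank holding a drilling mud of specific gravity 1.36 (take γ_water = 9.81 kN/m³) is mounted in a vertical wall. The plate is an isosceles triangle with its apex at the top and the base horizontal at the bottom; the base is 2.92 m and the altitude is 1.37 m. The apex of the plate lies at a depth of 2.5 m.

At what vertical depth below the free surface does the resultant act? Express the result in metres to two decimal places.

h_p = 3.44 m

γ = 1.36 × 9.81 = 13.3416 kN/m³.
With the apex up, the centroid sits 2h/3 = 2 × 1.37/3 = 0.913333 m below the apex, so the centroid depth is h_c = 2.5 + 0.913333 = 3.41333 m.
A = ½ × 2.92 × 1.37 = 2.0002 m².
Resultant F = γ·h_c·A = 13.3416 × 3.41333 × 2.0002 = 91.0877 kN.
I_c = b·h³/36 = 2.92 × 1.37³/36 = 0.208565 m⁴.
Centre of pressure: y_p = y_c + I_c/(y_c·A) = 3.41333 + 0.208565/(3.41333 × 2.0002) = 3.41333 + 0.0305485 = 3.44388 m along the plane.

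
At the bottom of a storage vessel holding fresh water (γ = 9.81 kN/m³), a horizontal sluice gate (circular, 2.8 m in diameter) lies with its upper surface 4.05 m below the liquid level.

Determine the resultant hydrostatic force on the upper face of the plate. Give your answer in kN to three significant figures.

γ = 9.81 kN/m³.
The plate is horizontal, so pressure is uniform at p = γ·h = 9.81 × 4.05 = 39.7305 kN/m².
A = π(1.4)² = 6.15752 m².
F = p·A = 39.7305 × 6.15752 = 244.641 kN.

F ≈ 245 kN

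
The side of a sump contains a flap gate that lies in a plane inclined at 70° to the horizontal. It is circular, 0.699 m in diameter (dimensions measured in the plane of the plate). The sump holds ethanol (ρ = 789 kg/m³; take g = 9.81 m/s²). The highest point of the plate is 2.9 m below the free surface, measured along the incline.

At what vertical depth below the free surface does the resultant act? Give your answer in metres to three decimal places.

γ = ρg = 789 × 9.81 / 1000 = 7.74009 kN/m³.
Let θ = 70° be the plate's angle to the horizontal; measure y along the incline from where the plane meets the free surface. Vertical depth h = y·sinθ with sinθ = 0.939693.
The centroid is at the centre, 0.3495 m below the top of the plate, so y_c = 2.9 + 0.3495 = 3.2495 m and h_c = 3.2495 × 0.939693 = 3.05353 m.
A = π(0.3495)² = 0.383746 m².
Resultant F = γ·h_c·A = 7.74009 × 3.05353 × 0.383746 = 9.06968 kN.
I_c = πr⁴/4 = π × 0.3495⁴/4 = 0.0117187 m⁴.
Centre of pressure: y_p = y_c + I_c/(y_c·A) = 3.2495 + 0.0117187/(3.2495 × 0.383746) = 3.2495 + 0.00939764 = 3.2589 m along the plane.
Vertically, h_p = y_p·sinθ = 3.2589 × 0.939693 = 3.06237 m.

h_p = 3.062 m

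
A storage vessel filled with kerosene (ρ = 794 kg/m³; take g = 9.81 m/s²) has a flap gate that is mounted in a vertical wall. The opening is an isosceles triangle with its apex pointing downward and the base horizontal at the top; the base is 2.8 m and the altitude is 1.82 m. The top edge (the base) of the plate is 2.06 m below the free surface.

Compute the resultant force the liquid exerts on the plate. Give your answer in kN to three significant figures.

γ = ρg = 794 × 9.81 / 1000 = 7.78914 kN/m³.
With the apex down, the centroid sits h/3 = 1.82/3 = 0.606667 m below the base (the top edge), so the centroid depth is h_c = 2.06 + 0.606667 = 2.66667 m.
A = ½ × 2.8 × 1.82 = 2.548 m².
Resultant F = γ·h_c·A = 7.78914 × 2.66667 × 2.548 = 52.9247 kN.

F ≈ 52.9 kN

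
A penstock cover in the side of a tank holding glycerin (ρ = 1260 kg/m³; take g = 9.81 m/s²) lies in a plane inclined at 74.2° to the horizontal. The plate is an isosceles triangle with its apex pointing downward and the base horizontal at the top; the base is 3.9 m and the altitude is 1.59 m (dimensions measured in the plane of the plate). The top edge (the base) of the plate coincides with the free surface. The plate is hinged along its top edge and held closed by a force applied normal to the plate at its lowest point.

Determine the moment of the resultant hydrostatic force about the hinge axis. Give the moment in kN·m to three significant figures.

M ≈ 15.5 kN·m

γ = ρg = 1260 × 9.81 / 1000 = 12.3606 kN/m³.
Let θ = 74.2° be the plate's angle to the horizontal; measure y along the incline from where the plane meets the free surface. Vertical depth h = y·sinθ with sinθ = 0.962218.
With the apex down, the centroid sits h/3 = 1.59/3 = 0.53 m below the base (the top edge), so y_c = 0.53 m and h_c = 0.53 × 0.962218 = 0.509976 m.
A = ½ × 3.9 × 1.59 = 3.1005 m².
Resultant F = γ·h_c·A = 12.3606 × 0.509976 × 3.1005 = 19.5443 kN.
I_c = b·h³/36 = 3.9 × 1.59³/36 = 0.435465 m⁴.
Centre of pressure: y_p = y_c + I_c/(y_c·A) = 0.53 + 0.435465/(0.53 × 3.1005) = 0.53 + 0.265 = 0.795 m along the plane.
The resultant acts 0.53 + 0.265 = 0.795 m (along the plate) below the hinge at the top edge, so the moment about the hinge is M = F × 0.795 = 19.5443 × 0.795 = 15.5377 kN·m.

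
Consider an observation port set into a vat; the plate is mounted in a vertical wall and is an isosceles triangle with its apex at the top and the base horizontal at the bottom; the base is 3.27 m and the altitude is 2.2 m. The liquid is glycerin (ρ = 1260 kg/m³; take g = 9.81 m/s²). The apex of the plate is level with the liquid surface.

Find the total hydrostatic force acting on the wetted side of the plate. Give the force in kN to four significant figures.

F ≈ 65.21 kN

γ = ρg = 1260 × 9.81 / 1000 = 12.3606 kN/m³.
With the apex up, the centroid sits 2h/3 = 2 × 2.2/3 = 1.46667 m below the apex, so the centroid depth is h_c = 1.46667 m.
A = ½ × 3.27 × 2.2 = 3.597 m².
Resultant F = γ·h_c·A = 12.3606 × 1.46667 × 3.597 = 65.2097 kN.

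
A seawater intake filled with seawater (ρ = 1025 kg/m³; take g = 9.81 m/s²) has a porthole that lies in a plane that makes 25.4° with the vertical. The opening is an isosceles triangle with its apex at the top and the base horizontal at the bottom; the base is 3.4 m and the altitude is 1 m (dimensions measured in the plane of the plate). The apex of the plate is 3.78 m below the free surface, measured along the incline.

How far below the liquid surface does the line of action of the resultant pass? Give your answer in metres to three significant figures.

γ = ρg = 1025 × 9.81 / 1000 = 10.05525 kN/m³.
The plate makes 25.4° with the vertical, i.e. θ = 90° − 25.4° = 64.6° to the horizontal. Measuring y along the incline from the free-surface line, vertical depth h = y·sinθ with sinθ = 0.903335.
With the apex up, the centroid sits 2h/3 = 2 × 1/3 = 0.666667 m below the apex, so y_c = 3.78 + 0.666667 = 4.44667 m and h_c = 4.44667 × 0.903335 = 4.01683 m.
A = ½ × 3.4 × 1 = 1.7 m².
Resultant F = γ·h_c·A = 10.05525 × 4.01683 × 1.7 = 68.6634 kN.
I_c = b·h³/36 = 3.4 × 1³/36 = 0.0944444 m⁴.
Centre of pressure: y_p = y_c + I_c/(y_c·A) = 4.44667 + 0.0944444/(4.44667 × 1.7) = 4.44667 + 0.0124937 = 4.45916 m along the plane.
Vertically, h_p = y_p·sinθ = 4.45916 × 0.903335 = 4.02812 m.

h_p = 4.03 m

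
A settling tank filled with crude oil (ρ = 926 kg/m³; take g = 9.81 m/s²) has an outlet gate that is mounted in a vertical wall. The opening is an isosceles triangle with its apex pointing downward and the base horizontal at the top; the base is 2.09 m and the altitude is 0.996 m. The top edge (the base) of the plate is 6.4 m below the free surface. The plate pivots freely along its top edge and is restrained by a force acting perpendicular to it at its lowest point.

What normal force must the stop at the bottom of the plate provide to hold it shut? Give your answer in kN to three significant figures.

γ = ρg = 926 × 9.81 / 1000 = 9.08406 kN/m³.
With the apex down, the centroid sits h/3 = 0.996/3 = 0.332 m below the base (the top edge), so the centroid depth is h_c = 6.4 + 0.332 = 6.732 m.
A = ½ × 2.09 × 0.996 = 1.04082 m².
Resultant F = γ·h_c·A = 9.08406 × 6.732 × 1.04082 = 63.6502 kN.
I_c = b·h³/36 = 2.09 × 0.996³/36 = 0.0573617 m⁴.
Centre of pressure: y_p = y_c + I_c/(y_c·A) = 6.732 + 0.0573617/(6.732 × 1.04082) = 6.732 + 0.00818658 = 6.74019 m along the plane.
The resultant acts 0.332 + 0.00818658 = 0.340187 m (along the plate) below the hinge at the top edge, so the moment about the hinge is M = F × 0.340187 = 63.6502 × 0.340187 = 21.653 kN·m.
A normal force at the bottom, 0.996 m from the hinge, must supply this moment: P = 21.653/0.996 = 21.74 kN.

P ≈ 21.7 kN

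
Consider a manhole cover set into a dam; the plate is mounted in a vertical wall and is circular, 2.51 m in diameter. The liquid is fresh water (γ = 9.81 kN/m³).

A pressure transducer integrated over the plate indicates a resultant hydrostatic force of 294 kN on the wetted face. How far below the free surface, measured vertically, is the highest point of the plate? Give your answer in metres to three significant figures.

γ = 9.81 kN/m³.
A = π(1.255)² = 4.94809 m².
From F = γ·h_c·A, the centroid depth is h_c = 294/(9.81 × 4.94809) = 6.05677 m.
The centroid is at the centre, 1.255 m below the top of the plate, so the highest point sits at h_top = 6.05677 − 1.255 = 4.80177 m below the surface.

d_top ≈ 4.80 m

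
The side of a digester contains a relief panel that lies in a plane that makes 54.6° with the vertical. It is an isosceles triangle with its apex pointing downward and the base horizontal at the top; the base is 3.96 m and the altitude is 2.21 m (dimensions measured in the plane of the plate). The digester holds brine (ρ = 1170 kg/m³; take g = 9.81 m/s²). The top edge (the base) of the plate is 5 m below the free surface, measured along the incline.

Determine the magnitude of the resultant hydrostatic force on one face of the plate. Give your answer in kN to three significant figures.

F ≈ 167 kN

γ = ρg = 1170 × 9.81 / 1000 = 11.4777 kN/m³.
The plate makes 54.6° with the vertical, i.e. θ = 90° − 54.6° = 35.4° to the horizontal. Measuring y along the incline from the free-surface line, vertical depth h = y·sinθ with sinθ = 0.579281.
With the apex down, the centroid sits h/3 = 2.21/3 = 0.736667 m below the base (the top edge), so y_c = 5 + 0.736667 = 5.73667 m and h_c = 5.73667 × 0.579281 = 3.32314 m.
A = ½ × 3.96 × 2.21 = 4.3758 m².
Resultant F = γ·h_c·A = 11.4777 × 3.32314 × 4.3758 = 166.902 kN.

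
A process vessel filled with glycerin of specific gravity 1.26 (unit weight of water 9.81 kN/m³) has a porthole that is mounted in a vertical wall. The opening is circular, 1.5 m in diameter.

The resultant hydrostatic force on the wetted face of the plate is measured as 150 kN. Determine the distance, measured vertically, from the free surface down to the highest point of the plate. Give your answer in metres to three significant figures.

γ = 1.26 × 9.81 = 12.3606 kN/m³.
A = π(0.75)² = 1.76715 m².
From F = γ·h_c·A, the centroid depth is h_c = 150/(12.3606 × 1.76715) = 6.86718 m.
The centroid is at the centre, 0.75 m below the top of the plate, so the highest point sits at h_top = 6.86718 − 0.75 = 6.11718 m below the surface.

d_top ≈ 6.12 m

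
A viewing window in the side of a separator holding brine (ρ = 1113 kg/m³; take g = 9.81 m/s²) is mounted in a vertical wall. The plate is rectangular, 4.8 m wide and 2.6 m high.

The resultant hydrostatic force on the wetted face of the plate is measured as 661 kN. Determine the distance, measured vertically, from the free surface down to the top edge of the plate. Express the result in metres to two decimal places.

γ = ρg = 1113 × 9.81 / 1000 = 10.91853 kN/m³.
A = 4.8 × 2.6 = 12.48 m².
From F = γ·h_c·A, the centroid depth is h_c = 661/(10.91853 × 12.48) = 4.8509 m.
The centroid lies 2.6/2 = 1.3 m below the top edge, so the top edge sits at h_top = 4.8509 − 1.3 = 3.5509 m below the surface.

d_top ≈ 3.55 m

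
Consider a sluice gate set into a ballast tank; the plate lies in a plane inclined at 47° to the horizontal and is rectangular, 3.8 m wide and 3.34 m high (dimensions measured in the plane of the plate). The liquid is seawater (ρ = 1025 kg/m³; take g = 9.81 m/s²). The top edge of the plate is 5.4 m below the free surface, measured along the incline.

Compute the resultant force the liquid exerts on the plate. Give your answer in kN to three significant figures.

γ = ρg = 1025 × 9.81 / 1000 = 10.05525 kN/m³.
Let θ = 47° be the plate's angle to the horizontal; measure y along the incline from where the plane meets the free surface. Vertical depth h = y·sinθ with sinθ = 0.731354.
The centroid lies 3.34/2 = 1.67 m below the top edge, so y_c = 5.4 + 1.67 = 7.07 m and h_c = 7.07 × 0.731354 = 5.17067 m.
A = 3.8 × 3.34 = 12.692 m².
Resultant F = γ·h_c·A = 10.05525 × 5.17067 × 12.692 = 659.887 kN.

F ≈ 660 kN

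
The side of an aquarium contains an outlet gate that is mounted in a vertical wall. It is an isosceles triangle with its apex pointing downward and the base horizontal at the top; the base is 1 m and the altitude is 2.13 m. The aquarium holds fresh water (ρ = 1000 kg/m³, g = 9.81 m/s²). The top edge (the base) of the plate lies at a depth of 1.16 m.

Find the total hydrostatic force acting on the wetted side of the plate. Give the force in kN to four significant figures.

F ≈ 19.54 kN

γ = ρg = 1000 × 9.81 = 9810 N/m³ = 9.81 kN/m³.
With the apex down, the centroid sits h/3 = 2.13/3 = 0.71 m below the base (the top edge), so the centroid depth is h_c = 1.16 + 0.71 = 1.87 m.
A = ½ × 1 × 2.13 = 1.065 m².
Resultant F = γ·h_c·A = 9.81 × 1.87 × 1.065 = 19.5371 kN.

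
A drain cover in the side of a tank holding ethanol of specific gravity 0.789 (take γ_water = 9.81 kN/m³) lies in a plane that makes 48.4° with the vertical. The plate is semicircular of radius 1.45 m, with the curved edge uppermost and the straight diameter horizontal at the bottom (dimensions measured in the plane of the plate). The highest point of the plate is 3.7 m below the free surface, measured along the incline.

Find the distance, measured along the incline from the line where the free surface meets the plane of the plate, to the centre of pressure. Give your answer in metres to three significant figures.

y_p = 4.57 m

γ = 0.789 × 9.81 = 7.74009 kN/m³.
The plate makes 48.4° with the vertical, i.e. θ = 90° − 48.4° = 41.6° to the horizontal. Measuring y along the incline from the free-surface line, vertical depth h = y·sinθ with sinθ = 0.663926.
The centroid lies 4r/(3π) = 0.615399 m above the diameter, so r − 4r/(3π) = 1.45 − 0.615399 = 0.834601 m below the topmost point, so y_c = 3.7 + 0.834601 = 4.5346 m and h_c = 4.5346 × 0.663926 = 3.01064 m.
A = πr²/2 = π × 1.45²/2 = 3.3026 m².
Resultant F = γ·h_c·A = 7.74009 × 3.01064 × 3.3026 = 76.9592 kN.
I_c = (π/8 − 8/(9π))·r⁴ = 0.109757 × 1.45⁴ = 0.485182 m⁴.
Centre of pressure: y_p = y_c + I_c/(y_c·A) = 4.5346 + 0.485182/(4.5346 × 3.3026) = 4.5346 + 0.0323974 = 4.567 m along the plane.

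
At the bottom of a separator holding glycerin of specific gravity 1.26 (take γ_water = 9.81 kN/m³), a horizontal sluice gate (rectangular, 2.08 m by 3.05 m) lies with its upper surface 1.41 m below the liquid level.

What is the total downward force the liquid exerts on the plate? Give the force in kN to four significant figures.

γ = 1.26 × 9.81 = 12.3606 kN/m³.
The plate is horizontal, so pressure is uniform at p = γ·h = 12.3606 × 1.41 = 17.4284 kN/m².
A = 2.08 × 3.05 = 6.344 m².
F = p·A = 17.4284 × 6.344 = 110.566 kN.

F ≈ 110.6 kN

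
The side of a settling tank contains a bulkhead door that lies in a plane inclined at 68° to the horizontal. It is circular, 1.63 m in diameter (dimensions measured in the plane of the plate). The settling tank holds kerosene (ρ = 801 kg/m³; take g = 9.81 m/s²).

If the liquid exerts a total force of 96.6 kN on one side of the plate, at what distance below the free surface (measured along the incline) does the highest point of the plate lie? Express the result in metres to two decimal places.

γ = ρg = 801 × 9.81 / 1000 = 7.85781 kN/m³.
A = π(0.815)² = 2.08672 m².
From F = γ·h_c·A, the centroid depth is h_c = 96.6/(7.85781 × 2.08672) = 5.8913 m.
Let θ = 68° be the plate's angle to the horizontal; measure y along the incline from where the plane meets the free surface. Vertical depth h = y·sinθ with sinθ = 0.927184.
Along the incline, y_c = h_c/sinθ = 5.8913/0.927184 = 6.35397 m.
The centroid is at the centre, 0.815 m below the top of the plate, so the highest point sits at y_top = 6.35397 − 0.815 = 5.53897 m along the incline.

y_top ≈ 5.54 m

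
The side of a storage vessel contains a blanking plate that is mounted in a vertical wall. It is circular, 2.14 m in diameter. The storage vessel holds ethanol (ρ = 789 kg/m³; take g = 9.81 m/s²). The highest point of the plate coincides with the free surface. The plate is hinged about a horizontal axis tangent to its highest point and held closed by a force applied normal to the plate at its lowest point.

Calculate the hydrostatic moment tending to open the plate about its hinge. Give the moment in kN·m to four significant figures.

M ≈ 39.84 kN·m

γ = ρg = 789 × 9.81 / 1000 = 7.74009 kN/m³.
The centroid is at the centre, 1.07 m below the top of the plate, so the centroid depth is h_c = 1.07 m.
A = π(1.07)² = 3.59681 m².
Resultant F = γ·h_c·A = 7.74009 × 1.07 × 3.59681 = 29.7884 kN.
I_c = πr⁴/4 = π × 1.07⁴/4 = 1.0295 m⁴.
Centre of pressure: y_p = y_c + I_c/(y_c·A) = 1.07 + 1.0295/(1.07 × 3.59681) = 1.07 + 0.267501 = 1.3375 m along the plane.
The resultant acts 1.07 + 0.267501 = 1.3375 m (along the plate) below the hinge at the top edge, so the moment about the hinge is M = F × 1.3375 = 29.7884 × 1.3375 = 39.842 kN·m.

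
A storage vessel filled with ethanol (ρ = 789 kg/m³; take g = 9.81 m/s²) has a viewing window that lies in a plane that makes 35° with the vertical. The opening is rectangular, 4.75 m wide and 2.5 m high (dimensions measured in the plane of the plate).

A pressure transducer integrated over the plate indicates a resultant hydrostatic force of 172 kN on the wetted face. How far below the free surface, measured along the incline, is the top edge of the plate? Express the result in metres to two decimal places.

y_top ≈ 1.03 m

γ = ρg = 789 × 9.81 / 1000 = 7.74009 kN/m³.
A = 4.75 × 2.5 = 11.875 m².
From F = γ·h_c·A, the centroid depth is h_c = 172/(7.74009 × 11.875) = 1.87132 m.
The plate makes 35° with the vertical, i.e. θ = 90° − 35° = 55° to the horizontal. Measuring y along the incline from the free-surface line, vertical depth h = y·sinθ with sinθ = 0.819152.
Along the incline, y_c = h_c/sinθ = 1.87132/0.819152 = 2.28446 m.
The centroid lies 2.5/2 = 1.25 m below the top edge, so the top edge sits at y_top = 2.28446 − 1.25 = 1.03446 m along the incline.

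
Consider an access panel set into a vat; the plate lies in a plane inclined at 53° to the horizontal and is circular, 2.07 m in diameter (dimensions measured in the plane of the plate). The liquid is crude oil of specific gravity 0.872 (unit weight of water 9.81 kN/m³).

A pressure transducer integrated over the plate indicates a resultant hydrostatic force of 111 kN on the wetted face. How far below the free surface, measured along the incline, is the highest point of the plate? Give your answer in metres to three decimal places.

γ = 0.872 × 9.81 = 8.55432 kN/m³.
A = π(1.035)² = 3.36535 m².
From F = γ·h_c·A, the centroid depth is h_c = 111/(8.55432 × 3.36535) = 3.85574 m.
Let θ = 53° be the plate's angle to the horizontal; measure y along the incline from where the plane meets the free surface. Vertical depth h = y·sinθ with sinθ = 0.798636.
Along the incline, y_c = h_c/sinθ = 3.85574/0.798636 = 4.82791 m.
The centroid is at the centre, 1.035 m below the top of the plate, so the highest point sits at y_top = 4.82791 − 1.035 = 3.79291 m along the incline.

y_top ≈ 3.793 m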